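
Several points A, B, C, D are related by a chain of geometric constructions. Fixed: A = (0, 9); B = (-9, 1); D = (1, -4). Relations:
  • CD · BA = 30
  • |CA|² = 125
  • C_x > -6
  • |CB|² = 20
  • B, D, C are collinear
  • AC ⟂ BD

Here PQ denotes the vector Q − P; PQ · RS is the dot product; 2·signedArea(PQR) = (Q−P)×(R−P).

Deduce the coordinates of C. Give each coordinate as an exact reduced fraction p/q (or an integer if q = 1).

1. C_x = -5  [B, D, C are collinear ∩ AC ⟂ BD]
2. C_y = -1  [B, D, C are collinear ∩ AC ⟂ BD]
   → C = (-5, -1)

C = (-5, -1)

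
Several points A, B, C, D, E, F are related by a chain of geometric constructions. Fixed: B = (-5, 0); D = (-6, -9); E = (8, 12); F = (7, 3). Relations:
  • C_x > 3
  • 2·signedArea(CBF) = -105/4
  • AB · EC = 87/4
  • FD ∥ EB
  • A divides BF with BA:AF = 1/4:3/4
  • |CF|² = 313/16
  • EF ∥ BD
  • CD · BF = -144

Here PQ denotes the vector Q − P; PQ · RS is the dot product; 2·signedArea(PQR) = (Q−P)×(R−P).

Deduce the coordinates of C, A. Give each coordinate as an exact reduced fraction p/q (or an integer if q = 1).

A = (-2, 3/4)
C = (15/4, 0)

1. C_x = 15/4  [2·signedArea(CBF) = -105/4 ∩ CD · BF = -144]
2. C_y = 0  [2·signedArea(CBF) = -105/4 ∩ CD · BF = -144]
   → C = (15/4, 0)
3. A_x = -2  [A divides BF with BA:AF = 1/4:3/4]
4. A_y = 3/4  [A divides BF with BA:AF = 1/4:3/4]
   → A = (-2, 3/4)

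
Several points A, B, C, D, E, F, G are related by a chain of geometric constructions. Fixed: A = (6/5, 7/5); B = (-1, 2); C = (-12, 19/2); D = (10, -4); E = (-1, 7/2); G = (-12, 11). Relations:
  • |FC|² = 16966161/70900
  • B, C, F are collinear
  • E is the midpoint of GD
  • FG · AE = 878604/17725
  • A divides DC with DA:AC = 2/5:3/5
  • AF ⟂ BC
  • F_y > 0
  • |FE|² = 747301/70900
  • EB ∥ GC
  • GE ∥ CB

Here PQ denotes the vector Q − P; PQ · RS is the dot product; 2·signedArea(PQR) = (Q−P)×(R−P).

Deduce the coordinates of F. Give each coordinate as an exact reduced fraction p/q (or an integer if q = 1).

1. F_x = 2769/3545  [B, C, F are collinear ∩ AF ⟂ BC]
2. F_y = 557/709  [B, C, F are collinear ∩ AF ⟂ BC]
   → F = (2769/3545, 557/709)

F = (2769/3545, 557/709)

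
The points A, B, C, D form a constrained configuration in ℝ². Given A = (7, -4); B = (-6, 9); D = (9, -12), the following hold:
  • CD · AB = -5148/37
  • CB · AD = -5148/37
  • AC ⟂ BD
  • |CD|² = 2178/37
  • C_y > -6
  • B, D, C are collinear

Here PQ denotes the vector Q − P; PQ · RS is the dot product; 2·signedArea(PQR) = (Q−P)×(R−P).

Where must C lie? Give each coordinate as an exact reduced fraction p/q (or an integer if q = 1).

C = (168/37, -213/37)

1. C_x = 168/37  [B, D, C are collinear ∩ AC ⟂ BD]
2. C_y = -213/37  [B, D, C are collinear ∩ AC ⟂ BD]
   → C = (168/37, -213/37)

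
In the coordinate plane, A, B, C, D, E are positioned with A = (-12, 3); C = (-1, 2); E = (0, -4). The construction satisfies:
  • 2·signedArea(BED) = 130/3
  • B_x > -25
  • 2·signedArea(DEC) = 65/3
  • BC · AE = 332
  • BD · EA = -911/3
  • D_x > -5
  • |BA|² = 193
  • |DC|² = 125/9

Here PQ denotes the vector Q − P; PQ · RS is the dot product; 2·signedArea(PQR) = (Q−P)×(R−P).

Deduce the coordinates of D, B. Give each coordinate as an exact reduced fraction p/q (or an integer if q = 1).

B = (-24, 10)
D = (-13/3, 1/3)

1. B_x = -24  [line -12·x + 7·y + -358 = 0 ∩ |BA|² = 193]
2. B_y = 10  [line -12·x + 7·y + -358 = 0 ∩ |BA|² = 193]
   → B = (-24, 10)
3. D_x = -13/3  [2·signedArea(DEC) = 65/3 ∩ 2·signedArea(BED) = 130/3]
4. D_y = 1/3  [2·signedArea(DEC) = 65/3 ∩ 2·signedArea(BED) = 130/3]
   → D = (-13/3, 1/3)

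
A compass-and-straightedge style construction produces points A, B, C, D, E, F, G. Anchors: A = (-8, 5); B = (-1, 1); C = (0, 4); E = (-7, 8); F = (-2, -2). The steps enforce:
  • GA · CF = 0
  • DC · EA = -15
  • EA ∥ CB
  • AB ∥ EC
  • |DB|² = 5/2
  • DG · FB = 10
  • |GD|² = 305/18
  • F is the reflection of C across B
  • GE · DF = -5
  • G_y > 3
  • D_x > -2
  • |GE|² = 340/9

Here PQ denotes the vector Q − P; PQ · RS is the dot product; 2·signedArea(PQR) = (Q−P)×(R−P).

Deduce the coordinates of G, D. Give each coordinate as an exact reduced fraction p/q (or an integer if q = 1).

1. D_x = -3/2  [line 1·x + 3·y + 3 = 0 ∩ |DB|² = 5/2]
2. D_y = -1/2  [line 1·x + 3·y + 3 = 0 ∩ |DB|² = 5/2]
   → D = (-3/2, -1/2)
3. G_x = -3  [line 2·x + 6·y + -14 = 0 ∩ |GD|² = 305/18]
4. G_y = 10/3  [line 2·x + 6·y + -14 = 0 ∩ |GD|² = 305/18]
   → G = (-3, 10/3)

D = (-3/2, -1/2)
G = (-3, 10/3)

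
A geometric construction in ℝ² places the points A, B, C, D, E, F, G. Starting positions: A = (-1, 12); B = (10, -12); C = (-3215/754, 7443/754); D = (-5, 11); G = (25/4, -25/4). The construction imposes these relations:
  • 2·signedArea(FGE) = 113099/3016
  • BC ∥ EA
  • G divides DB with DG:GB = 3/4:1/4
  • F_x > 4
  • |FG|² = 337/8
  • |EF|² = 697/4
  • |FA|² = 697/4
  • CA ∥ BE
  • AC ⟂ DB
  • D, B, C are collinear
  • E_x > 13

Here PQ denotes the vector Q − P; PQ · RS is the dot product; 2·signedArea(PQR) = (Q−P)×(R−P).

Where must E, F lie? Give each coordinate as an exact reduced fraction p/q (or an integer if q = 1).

1. E_x = 10001/754  [BC ∥ EA ∩ CA ∥ BE]
2. E_y = -7443/754  [BC ∥ EA ∩ CA ∥ BE]
   → E = (10001/754, -7443/754)
3. F_x = 9/2  [line 5461/1508·x + 10577/1508·y + -49149/3016 = 0 ∩ |FA|² = 697/4]
4. F_y = 0  [line 5461/1508·x + 10577/1508·y + -49149/3016 = 0 ∩ |FA|² = 697/4]
   → F = (9/2, 0)

E = (10001/754, -7443/754)
F = (9/2, 0)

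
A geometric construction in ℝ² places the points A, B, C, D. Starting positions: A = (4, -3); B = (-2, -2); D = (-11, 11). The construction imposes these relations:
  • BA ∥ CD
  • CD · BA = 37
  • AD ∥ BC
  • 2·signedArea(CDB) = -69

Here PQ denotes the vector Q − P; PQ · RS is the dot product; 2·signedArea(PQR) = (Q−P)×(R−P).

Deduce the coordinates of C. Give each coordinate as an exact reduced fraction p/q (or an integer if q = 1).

1. C_x = -17  [BA ∥ CD ∩ AD ∥ BC]
2. C_y = 12  [BA ∥ CD ∩ AD ∥ BC]
   → C = (-17, 12)

C = (-17, 12)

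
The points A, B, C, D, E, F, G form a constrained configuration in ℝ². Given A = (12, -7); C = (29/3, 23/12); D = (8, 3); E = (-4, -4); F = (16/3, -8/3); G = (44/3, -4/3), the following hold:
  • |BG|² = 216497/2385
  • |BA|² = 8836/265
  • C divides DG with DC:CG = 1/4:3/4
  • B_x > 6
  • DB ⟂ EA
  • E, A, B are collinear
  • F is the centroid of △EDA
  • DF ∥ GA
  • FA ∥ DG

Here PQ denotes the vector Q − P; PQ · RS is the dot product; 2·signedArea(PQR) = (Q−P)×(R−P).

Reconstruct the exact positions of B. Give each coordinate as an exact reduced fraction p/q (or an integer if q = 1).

B = (1676/265, -1573/265)

1. B_x = 1676/265  [E, A, B are collinear ∩ DB ⟂ EA]
2. B_y = -1573/265  [E, A, B are collinear ∩ DB ⟂ EA]
   → B = (1676/265, -1573/265)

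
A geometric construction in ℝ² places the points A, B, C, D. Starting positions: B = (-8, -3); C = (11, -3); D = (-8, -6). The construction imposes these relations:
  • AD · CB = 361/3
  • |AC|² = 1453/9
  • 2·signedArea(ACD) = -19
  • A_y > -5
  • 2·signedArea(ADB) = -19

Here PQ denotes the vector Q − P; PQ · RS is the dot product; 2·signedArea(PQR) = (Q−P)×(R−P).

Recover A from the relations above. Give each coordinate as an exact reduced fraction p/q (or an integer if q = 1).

1. A_x = -5/3  [2·signedArea(ADB) = -19 ∩ 2·signedArea(ACD) = -19]
2. A_y = -4  [2·signedArea(ADB) = -19 ∩ 2·signedArea(ACD) = -19]
   → A = (-5/3, -4)

A = (-5/3, -4)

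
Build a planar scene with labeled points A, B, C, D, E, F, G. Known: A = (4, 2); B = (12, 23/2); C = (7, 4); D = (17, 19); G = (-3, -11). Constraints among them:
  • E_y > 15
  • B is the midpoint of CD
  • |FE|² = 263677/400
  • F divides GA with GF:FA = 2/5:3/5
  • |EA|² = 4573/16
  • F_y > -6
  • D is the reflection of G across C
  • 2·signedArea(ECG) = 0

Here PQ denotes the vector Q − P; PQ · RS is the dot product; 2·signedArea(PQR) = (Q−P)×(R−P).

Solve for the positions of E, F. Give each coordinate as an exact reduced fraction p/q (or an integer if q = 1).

E = (29/2, 61/4)
F = (-1/5, -29/5)

1. E_x = 29/2  [line 15·x + -10·y + -65 = 0 ∩ |EA|² = 4573/16]
2. E_y = 61/4  [line 15·x + -10·y + -65 = 0 ∩ |EA|² = 4573/16]
   → E = (29/2, 61/4)
3. F_x = -1/5  [F divides GA with GF:FA = 2/5:3/5]
4. F_y = -29/5  [F divides GA with GF:FA = 2/5:3/5]
   → F = (-1/5, -29/5)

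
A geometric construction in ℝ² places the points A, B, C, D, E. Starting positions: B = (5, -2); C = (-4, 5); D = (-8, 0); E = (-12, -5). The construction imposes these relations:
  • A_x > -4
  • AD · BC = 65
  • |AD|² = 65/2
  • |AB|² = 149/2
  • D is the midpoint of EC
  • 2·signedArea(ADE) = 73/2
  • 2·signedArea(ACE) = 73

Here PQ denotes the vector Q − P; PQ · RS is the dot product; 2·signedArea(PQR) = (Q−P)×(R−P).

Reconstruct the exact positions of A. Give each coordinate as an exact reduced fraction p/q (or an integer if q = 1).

1. A_x = -7/2  [2·signedArea(ACE) = 73 ∩ AD · BC = 65]
2. A_y = -7/2  [2·signedArea(ACE) = 73 ∩ AD · BC = 65]
   → A = (-7/2, -7/2)

A = (-7/2, -7/2)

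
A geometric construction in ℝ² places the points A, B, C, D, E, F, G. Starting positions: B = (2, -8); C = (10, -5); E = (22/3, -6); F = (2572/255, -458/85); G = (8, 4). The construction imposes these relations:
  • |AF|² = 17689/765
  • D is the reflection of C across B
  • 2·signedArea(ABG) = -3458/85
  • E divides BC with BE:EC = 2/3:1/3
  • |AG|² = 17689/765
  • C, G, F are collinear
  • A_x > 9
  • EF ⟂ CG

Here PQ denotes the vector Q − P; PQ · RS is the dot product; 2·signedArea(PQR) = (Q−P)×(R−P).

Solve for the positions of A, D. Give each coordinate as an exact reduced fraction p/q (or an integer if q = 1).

A = (2306/255, -59/85)
D = (-6, -11)

1. A_x = 2306/255  [line -12·x + 6·y + 9578/85 = 0 ∩ |AF|² = 17689/765]
2. A_y = -59/85  [line -12·x + 6·y + 9578/85 = 0 ∩ |AF|² = 17689/765]
   → A = (2306/255, -59/85)
3. D_x = -6  [D is the reflection of C across B]
4. D_y = -11  [D is the reflection of C across B]
   → D = (-6, -11)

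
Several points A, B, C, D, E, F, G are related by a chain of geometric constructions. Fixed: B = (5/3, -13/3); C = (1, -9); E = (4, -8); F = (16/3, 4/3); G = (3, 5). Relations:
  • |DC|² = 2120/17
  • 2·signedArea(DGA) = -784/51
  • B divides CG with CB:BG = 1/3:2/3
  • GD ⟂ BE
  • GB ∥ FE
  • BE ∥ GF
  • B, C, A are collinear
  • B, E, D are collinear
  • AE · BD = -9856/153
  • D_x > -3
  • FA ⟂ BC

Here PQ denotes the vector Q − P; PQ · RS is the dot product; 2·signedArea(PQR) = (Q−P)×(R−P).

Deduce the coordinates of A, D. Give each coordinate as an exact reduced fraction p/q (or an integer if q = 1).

A = (38/15, 26/15)
D = (-37/17, 29/17)

1. A_x = 38/15  [B, C, A are collinear ∩ FA ⟂ BC]
2. A_y = 26/15  [B, C, A are collinear ∩ FA ⟂ BC]
   → A = (38/15, 26/15)
3. D_x = -37/17  [B, E, D are collinear ∩ GD ⟂ BE]
4. D_y = 29/17  [B, E, D are collinear ∩ GD ⟂ BE]
   → D = (-37/17, 29/17)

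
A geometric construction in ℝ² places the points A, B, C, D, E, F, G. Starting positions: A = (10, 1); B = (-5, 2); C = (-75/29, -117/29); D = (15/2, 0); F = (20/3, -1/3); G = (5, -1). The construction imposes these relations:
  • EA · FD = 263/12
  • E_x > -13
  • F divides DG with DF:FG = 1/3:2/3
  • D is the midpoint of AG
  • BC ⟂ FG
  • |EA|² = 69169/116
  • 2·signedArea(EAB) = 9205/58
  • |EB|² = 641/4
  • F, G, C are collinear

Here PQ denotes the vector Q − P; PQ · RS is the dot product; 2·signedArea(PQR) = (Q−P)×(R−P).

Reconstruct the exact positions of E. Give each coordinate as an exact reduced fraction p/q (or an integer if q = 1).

E = (-735/58, -234/29)

1. E_x = -735/58  [2·signedArea(EAB) = 9205/58 ∩ EA · FD = 263/12]
2. E_y = -234/29  [2·signedArea(EAB) = 9205/58 ∩ EA · FD = 263/12]
   → E = (-735/58, -234/29)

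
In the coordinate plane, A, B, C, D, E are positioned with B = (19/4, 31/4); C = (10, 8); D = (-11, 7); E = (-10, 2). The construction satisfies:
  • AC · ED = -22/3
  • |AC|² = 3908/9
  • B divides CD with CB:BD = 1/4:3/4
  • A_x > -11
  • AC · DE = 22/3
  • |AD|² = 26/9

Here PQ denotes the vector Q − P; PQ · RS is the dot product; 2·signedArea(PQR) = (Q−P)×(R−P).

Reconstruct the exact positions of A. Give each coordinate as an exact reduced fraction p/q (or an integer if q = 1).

1. A_x = -32/3  [line 1·x + -5·y + 112/3 = 0 ∩ |AD|² = 26/9]
2. A_y = 16/3  [line 1·x + -5·y + 112/3 = 0 ∩ |AD|² = 26/9]
   → A = (-32/3, 16/3)

A = (-32/3, 16/3)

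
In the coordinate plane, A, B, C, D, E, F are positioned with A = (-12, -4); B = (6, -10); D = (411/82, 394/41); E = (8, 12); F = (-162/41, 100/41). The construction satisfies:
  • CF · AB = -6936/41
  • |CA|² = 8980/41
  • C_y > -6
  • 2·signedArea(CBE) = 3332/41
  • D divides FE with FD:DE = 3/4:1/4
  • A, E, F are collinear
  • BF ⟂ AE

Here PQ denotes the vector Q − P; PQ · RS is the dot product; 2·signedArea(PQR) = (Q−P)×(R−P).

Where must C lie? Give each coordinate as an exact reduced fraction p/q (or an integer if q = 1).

1. C_x = 110/41  [2·signedArea(CBE) = 3332/41 ∩ CF · AB = -6936/41]
2. C_y = -240/41  [2·signedArea(CBE) = 3332/41 ∩ CF · AB = -6936/41]
   → C = (110/41, -240/41)

C = (110/41, -240/41)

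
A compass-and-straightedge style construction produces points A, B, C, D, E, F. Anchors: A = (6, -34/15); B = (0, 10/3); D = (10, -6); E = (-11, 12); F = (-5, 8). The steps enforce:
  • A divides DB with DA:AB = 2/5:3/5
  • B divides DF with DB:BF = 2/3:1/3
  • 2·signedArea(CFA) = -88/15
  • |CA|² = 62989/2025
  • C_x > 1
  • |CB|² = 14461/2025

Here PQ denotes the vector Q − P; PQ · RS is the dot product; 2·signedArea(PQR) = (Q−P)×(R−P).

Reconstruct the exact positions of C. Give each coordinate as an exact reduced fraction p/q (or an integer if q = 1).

C = (5/3, 56/45)

1. C_x = 5/3  [line 154/15·x + 11·y + -154/5 = 0 ∩ |CB|² = 14461/2025]
2. C_y = 56/45  [line 154/15·x + 11·y + -154/5 = 0 ∩ |CB|² = 14461/2025]
   → C = (5/3, 56/45)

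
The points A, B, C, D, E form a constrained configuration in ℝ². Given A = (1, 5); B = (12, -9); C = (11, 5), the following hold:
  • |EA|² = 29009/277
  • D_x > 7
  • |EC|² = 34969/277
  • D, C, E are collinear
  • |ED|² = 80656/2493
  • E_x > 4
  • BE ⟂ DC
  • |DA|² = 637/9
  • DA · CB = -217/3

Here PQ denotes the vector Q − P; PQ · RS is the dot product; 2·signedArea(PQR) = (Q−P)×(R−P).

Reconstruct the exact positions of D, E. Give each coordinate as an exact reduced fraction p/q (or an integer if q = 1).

D = (8, 1/3)
E = (1364/277, -1233/277)

1. D_x = 8  [line -1·x + 14·y + 10/3 = 0 ∩ |DA|² = 637/9]
2. D_y = 1/3  [line -1·x + 14·y + 10/3 = 0 ∩ |DA|² = 637/9]
   → D = (8, 1/3)
3. E_x = 1364/277  [D, C, E are collinear ∩ BE ⟂ DC]
4. E_y = -1233/277  [D, C, E are collinear ∩ BE ⟂ DC]
   → E = (1364/277, -1233/277)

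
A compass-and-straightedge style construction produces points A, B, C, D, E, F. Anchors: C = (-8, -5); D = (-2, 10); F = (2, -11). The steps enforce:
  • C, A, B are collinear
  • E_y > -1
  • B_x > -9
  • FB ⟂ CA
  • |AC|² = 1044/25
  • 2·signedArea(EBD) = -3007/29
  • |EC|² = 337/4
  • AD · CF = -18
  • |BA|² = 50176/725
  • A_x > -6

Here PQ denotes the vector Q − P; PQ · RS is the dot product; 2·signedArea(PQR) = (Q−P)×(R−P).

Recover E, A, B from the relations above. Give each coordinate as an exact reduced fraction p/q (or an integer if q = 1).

1. A_x = -28/5  [line -10·x + 6·y + -62 = 0 ∩ |AC|² = 1044/25]
2. A_y = 1  [line -10·x + 6·y + -62 = 0 ∩ |AC|² = 1044/25]
   → A = (-28/5, 1)
3. B_x = -252/29  [C, A, B are collinear ∩ FB ⟂ CA]
4. B_y = -195/29  [C, A, B are collinear ∩ FB ⟂ CA]
   → B = (-252/29, -195/29)
5. E_x = 0  [line -485/29·x + 194/29·y + 97/29 = 0 ∩ |EC|² = 337/4]
6. E_y = -1/2  [line -485/29·x + 194/29·y + 97/29 = 0 ∩ |EC|² = 337/4]
   → E = (0, -1/2)

A = (-28/5, 1)
B = (-252/29, -195/29)
E = (0, -1/2)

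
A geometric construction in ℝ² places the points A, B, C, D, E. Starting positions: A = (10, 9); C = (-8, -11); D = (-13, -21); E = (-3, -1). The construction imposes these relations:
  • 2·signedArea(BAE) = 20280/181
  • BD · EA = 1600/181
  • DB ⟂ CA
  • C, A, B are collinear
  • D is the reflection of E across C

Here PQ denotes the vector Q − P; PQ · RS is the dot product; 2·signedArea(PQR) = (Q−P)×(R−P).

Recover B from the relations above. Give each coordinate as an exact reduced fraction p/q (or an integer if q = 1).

1. B_x = -2753/181  [C, A, B are collinear ∩ DB ⟂ CA]
2. B_y = -3441/181  [C, A, B are collinear ∩ DB ⟂ CA]
   → B = (-2753/181, -3441/181)

B = (-2753/181, -3441/181)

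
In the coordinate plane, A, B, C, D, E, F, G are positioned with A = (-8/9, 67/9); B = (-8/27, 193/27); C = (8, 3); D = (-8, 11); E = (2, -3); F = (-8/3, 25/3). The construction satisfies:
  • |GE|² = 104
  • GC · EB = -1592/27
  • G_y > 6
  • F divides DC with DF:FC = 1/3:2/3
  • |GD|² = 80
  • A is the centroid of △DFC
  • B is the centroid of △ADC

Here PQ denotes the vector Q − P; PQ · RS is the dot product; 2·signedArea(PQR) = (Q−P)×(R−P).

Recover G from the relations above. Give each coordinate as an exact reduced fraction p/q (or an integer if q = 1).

1. G_x = 0  [line 62/27·x + -274/27·y + 1918/27 = 0 ∩ |GD|² = 80]
2. G_y = 7  [line 62/27·x + -274/27·y + 1918/27 = 0 ∩ |GD|² = 80]
   → G = (0, 7)

G = (0, 7)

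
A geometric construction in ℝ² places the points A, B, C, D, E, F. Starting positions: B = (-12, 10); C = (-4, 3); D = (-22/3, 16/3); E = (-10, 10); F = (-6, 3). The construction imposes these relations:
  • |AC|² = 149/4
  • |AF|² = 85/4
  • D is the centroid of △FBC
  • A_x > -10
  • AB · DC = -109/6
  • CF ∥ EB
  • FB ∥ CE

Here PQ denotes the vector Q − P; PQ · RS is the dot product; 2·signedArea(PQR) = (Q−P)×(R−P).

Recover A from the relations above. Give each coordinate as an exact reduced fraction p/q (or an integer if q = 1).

1. A_x = -9  [line -10/3·x + 7/3·y + -271/6 = 0 ∩ |AF|² = 85/4]
2. A_y = 13/2  [line -10/3·x + 7/3·y + -271/6 = 0 ∩ |AF|² = 85/4]
   → A = (-9, 13/2)

A = (-9, 13/2)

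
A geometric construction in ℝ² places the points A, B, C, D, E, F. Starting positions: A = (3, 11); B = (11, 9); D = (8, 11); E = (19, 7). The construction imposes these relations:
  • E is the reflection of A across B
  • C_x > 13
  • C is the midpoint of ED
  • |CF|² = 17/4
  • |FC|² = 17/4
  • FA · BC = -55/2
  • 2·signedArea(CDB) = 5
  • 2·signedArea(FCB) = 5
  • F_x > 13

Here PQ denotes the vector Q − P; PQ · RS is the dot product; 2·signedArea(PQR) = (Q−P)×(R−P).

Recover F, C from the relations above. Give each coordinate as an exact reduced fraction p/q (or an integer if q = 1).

C = (27/2, 9)
F = (14, 7)

1. C_x = 27/2  [C is the midpoint of ED]
2. C_y = 9  [C is the midpoint of ED]
   → C = (27/2, 9)
3. F_x = 14  [FA · BC = -55/2 ∩ 2·signedArea(FCB) = 5]
4. F_y = 7  [FA · BC = -55/2 ∩ 2·signedArea(FCB) = 5]
   → F = (14, 7)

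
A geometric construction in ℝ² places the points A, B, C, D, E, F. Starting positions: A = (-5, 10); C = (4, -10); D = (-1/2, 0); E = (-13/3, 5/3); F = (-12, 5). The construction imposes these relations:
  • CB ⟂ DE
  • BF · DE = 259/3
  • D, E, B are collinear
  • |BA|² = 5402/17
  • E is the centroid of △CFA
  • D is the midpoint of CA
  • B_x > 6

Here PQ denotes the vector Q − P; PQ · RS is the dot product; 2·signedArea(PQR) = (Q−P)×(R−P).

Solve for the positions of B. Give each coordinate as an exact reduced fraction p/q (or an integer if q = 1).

1. B_x = 118/17  [D, E, B are collinear ∩ CB ⟂ DE]
2. B_y = -55/17  [D, E, B are collinear ∩ CB ⟂ DE]
   → B = (118/17, -55/17)

B = (118/17, -55/17)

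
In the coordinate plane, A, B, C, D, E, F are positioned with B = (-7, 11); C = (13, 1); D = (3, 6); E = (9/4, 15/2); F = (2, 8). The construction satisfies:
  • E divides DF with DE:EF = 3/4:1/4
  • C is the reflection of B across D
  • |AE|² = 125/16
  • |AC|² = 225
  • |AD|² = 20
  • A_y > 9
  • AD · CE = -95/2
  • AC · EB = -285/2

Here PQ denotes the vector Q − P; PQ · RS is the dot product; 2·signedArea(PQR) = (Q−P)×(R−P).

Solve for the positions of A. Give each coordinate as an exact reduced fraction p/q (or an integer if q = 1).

A = (1, 10)

1. A_x = 1  [AC · EB = -285/2 ∩ AD · CE = -95/2]
2. A_y = 10  [AC · EB = -285/2 ∩ AD · CE = -95/2]
   → A = (1, 10)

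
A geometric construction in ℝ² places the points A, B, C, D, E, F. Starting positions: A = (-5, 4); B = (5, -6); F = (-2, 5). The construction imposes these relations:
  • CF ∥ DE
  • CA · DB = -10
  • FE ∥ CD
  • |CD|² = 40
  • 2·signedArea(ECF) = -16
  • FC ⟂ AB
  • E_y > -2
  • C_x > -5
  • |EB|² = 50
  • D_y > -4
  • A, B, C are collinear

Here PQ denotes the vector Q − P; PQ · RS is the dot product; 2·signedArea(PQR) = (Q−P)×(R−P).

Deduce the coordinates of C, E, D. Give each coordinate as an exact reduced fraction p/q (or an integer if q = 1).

1. C_x = -4  [A, B, C are collinear ∩ FC ⟂ AB]
2. C_y = 3  [A, B, C are collinear ∩ FC ⟂ AB]
   → C = (-4, 3)
3. E_x = 0  [line -2·x + 2·y + 2 = 0 ∩ |EB|² = 50]
4. E_y = -1  [line -2·x + 2·y + 2 = 0 ∩ |EB|² = 50]
   → E = (0, -1)
5. D_x = -2  [CF ∥ DE ∩ FE ∥ CD]
6. D_y = -3  [CF ∥ DE ∩ FE ∥ CD]
   → D = (-2, -3)

C = (-4, 3)
D = (-2, -3)
E = (0, -1)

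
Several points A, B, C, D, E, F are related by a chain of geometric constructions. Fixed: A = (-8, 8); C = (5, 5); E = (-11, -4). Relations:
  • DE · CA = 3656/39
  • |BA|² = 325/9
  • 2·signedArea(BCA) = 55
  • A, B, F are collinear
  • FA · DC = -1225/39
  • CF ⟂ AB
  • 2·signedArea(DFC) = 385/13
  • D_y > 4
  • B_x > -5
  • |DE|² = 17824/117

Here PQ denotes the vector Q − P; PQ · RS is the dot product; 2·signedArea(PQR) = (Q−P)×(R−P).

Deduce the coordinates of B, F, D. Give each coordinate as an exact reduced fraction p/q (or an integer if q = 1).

1. B_x = -14/3  [line -3·x + -13·y + 25 = 0 ∩ |BA|² = 325/9]
2. B_y = 3  [line -3·x + -13·y + 25 = 0 ∩ |BA|² = 325/9]
   → B = (-14/3, 3)
3. F_x = -34/13  [A, B, F are collinear ∩ CF ⟂ AB]
4. F_y = -1/13  [A, B, F are collinear ∩ CF ⟂ AB]
   → F = (-34/13, -1/13)
5. D_x = -73/39  [DE · CA = 3656/39 ∩ 2·signedArea(DFC) = 385/13]
6. D_y = 56/13  [DE · CA = 3656/39 ∩ 2·signedArea(DFC) = 385/13]
   → D = (-73/39, 56/13)

B = (-14/3, 3)
D = (-73/39, 56/13)
F = (-34/13, -1/13)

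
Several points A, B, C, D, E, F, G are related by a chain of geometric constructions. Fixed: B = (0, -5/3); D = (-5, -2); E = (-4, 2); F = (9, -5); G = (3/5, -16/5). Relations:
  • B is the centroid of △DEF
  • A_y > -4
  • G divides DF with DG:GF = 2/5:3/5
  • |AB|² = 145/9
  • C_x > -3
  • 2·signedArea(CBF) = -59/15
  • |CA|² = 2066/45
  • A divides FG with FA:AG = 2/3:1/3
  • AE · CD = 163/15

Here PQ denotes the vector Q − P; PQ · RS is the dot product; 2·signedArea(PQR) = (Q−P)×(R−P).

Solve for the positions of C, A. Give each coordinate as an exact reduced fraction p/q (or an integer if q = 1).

1. A_x = 17/5  [A divides FG with FA:AG = 2/3:1/3]
2. A_y = -19/5  [A divides FG with FA:AG = 2/3:1/3]
   → A = (17/5, -19/5)
3. C_x = -14/5  [2·signedArea(CBF) = -59/15 ∩ AE · CD = 163/15]
4. C_y = -16/15  [2·signedArea(CBF) = -59/15 ∩ AE · CD = 163/15]
   → C = (-14/5, -16/15)

A = (17/5, -19/5)
C = (-14/5, -16/15)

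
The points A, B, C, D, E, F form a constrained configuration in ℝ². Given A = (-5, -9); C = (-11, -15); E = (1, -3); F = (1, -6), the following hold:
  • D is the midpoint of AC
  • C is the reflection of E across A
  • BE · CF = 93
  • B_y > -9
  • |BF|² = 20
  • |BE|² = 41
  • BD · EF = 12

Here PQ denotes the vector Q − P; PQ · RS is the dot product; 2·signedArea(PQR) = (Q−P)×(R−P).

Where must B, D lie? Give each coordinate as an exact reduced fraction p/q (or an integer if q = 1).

1. B_x = -3  [line -12·x + -9·y + -108 = 0 ∩ |BF|² = 20]
2. B_y = -8  [line -12·x + -9·y + -108 = 0 ∩ |BF|² = 20]
   → B = (-3, -8)
3. D_x = -8  [BD · EF = 12 ∩ D is the midpoint of AC]
4. D_y = -12  [BD · EF = 12 ∩ D is the midpoint of AC]
   → D = (-8, -12)

B = (-3, -8)
D = (-8, -12)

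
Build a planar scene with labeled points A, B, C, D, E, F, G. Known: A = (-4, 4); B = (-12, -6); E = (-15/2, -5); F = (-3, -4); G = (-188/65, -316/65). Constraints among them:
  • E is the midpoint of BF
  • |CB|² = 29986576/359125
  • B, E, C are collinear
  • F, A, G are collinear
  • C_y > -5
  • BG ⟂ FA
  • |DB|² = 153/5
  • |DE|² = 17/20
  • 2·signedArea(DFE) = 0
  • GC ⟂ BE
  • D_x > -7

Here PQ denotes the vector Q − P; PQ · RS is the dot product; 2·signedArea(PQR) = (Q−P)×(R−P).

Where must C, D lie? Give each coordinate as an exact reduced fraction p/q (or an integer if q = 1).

C = (-17016/5525, -22198/5525)
D = (-33/5, -24/5)

1. C_x = -17016/5525  [B, E, C are collinear ∩ GC ⟂ BE]
2. C_y = -22198/5525  [B, E, C are collinear ∩ GC ⟂ BE]
   → C = (-17016/5525, -22198/5525)
3. D_x = -33/5  [line 1·x + -9/2·y + -15 = 0 ∩ |DE|² = 17/20]
4. D_y = -24/5  [line 1·x + -9/2·y + -15 = 0 ∩ |DE|² = 17/20]
   → D = (-33/5, -24/5)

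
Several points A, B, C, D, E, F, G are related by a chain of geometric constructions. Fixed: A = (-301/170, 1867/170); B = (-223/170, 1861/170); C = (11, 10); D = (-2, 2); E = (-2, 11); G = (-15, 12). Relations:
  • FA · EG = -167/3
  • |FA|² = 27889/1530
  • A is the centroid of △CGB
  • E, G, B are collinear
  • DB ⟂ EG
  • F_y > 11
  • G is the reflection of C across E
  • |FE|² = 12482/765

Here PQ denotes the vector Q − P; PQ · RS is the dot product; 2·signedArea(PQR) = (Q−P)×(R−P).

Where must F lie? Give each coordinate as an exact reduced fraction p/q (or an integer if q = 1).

F = (-1537/255, 2884/255)

1. F_x = -1537/255  [line 13·x + -1·y + 269/3 = 0 ∩ |FA|² = 27889/1530]
2. F_y = 2884/255  [line 13·x + -1·y + 269/3 = 0 ∩ |FA|² = 27889/1530]
   → F = (-1537/255, 2884/255)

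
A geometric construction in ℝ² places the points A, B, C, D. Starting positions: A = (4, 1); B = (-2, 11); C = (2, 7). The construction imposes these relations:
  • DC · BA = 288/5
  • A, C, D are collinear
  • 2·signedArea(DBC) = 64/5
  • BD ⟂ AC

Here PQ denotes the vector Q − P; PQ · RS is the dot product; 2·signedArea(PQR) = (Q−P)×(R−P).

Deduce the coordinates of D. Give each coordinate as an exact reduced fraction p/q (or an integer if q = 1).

D = (2/5, 59/5)

1. D_x = 2/5  [A, C, D are collinear ∩ BD ⟂ AC]
2. D_y = 59/5  [A, C, D are collinear ∩ BD ⟂ AC]
   → D = (2/5, 59/5)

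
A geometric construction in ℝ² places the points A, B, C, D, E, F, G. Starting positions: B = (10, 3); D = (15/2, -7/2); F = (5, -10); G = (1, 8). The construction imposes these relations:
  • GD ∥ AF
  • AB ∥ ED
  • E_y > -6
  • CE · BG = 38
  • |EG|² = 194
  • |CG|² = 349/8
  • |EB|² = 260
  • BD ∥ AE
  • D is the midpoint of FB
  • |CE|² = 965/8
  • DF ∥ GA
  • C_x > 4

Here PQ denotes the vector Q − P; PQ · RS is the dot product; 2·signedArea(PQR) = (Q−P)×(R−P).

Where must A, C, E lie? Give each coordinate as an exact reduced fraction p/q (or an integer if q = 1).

A = (-3/2, 3/2)
C = (17/4, 9/4)
E = (-4, -5)

1. A_x = -3/2  [GD ∥ AF ∩ DF ∥ GA]
2. A_y = 3/2  [GD ∥ AF ∩ DF ∥ GA]
   → A = (-3/2, 3/2)
3. E_x = -4  [AB ∥ ED ∩ BD ∥ AE]
4. E_y = -5  [AB ∥ ED ∩ BD ∥ AE]
   → E = (-4, -5)
5. C_x = 17/4  [line 9·x + -5·y + -27 = 0 ∩ |CE|² = 965/8]
6. C_y = 9/4  [line 9·x + -5·y + -27 = 0 ∩ |CE|² = 965/8]
   → C = (17/4, 9/4)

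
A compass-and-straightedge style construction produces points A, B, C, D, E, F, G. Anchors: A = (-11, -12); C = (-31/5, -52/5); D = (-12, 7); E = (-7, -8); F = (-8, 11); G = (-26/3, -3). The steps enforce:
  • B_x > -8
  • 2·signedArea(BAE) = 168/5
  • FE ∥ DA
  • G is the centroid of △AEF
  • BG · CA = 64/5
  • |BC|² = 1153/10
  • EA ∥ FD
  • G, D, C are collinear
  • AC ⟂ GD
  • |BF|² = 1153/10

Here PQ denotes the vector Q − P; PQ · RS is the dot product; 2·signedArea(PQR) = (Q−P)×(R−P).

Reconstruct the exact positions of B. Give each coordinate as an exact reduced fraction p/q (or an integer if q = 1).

B = (-71/10, 3/10)

1. B_x = -71/10  [BG · CA = 64/5 ∩ 2·signedArea(BAE) = 168/5]
2. B_y = 3/10  [BG · CA = 64/5 ∩ 2·signedArea(BAE) = 168/5]
   → B = (-71/10, 3/10)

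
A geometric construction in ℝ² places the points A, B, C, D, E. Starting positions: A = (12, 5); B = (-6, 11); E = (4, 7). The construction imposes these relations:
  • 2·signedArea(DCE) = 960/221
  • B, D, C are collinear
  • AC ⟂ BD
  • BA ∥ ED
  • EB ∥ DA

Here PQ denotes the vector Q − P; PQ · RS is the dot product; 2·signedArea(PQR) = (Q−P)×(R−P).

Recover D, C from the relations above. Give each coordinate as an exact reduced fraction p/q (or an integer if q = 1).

C = (2622/221, 1021/221)
D = (22, 1)

1. D_x = 22  [EB ∥ DA ∩ BA ∥ ED]
2. D_y = 1  [EB ∥ DA ∩ BA ∥ ED]
   → D = (22, 1)
3. C_x = 2622/221  [B, D, C are collinear ∩ AC ⟂ BD]
4. C_y = 1021/221  [B, D, C are collinear ∩ AC ⟂ BD]
   → C = (2622/221, 1021/221)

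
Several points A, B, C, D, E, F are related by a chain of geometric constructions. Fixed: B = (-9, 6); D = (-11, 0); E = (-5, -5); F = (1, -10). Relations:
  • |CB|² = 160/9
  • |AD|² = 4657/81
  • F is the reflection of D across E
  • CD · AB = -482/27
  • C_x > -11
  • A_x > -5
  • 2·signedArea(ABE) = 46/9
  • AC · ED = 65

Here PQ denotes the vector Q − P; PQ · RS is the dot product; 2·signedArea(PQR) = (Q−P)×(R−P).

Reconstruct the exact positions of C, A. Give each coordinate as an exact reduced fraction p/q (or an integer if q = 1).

A = (-43/9, -13/3)
C = (-31/3, 2)

1. A_x = -43/9  [line 11·x + 4·y + 629/9 = 0 ∩ |AD|² = 4657/81]
2. A_y = -13/3  [line 11·x + 4·y + 629/9 = 0 ∩ |AD|² = 4657/81]
   → A = (-43/9, -13/3)
3. C_x = -31/3  [CD · AB = -482/27 ∩ AC · ED = 65]
4. C_y = 2  [CD · AB = -482/27 ∩ AC · ED = 65]
   → C = (-31/3, 2)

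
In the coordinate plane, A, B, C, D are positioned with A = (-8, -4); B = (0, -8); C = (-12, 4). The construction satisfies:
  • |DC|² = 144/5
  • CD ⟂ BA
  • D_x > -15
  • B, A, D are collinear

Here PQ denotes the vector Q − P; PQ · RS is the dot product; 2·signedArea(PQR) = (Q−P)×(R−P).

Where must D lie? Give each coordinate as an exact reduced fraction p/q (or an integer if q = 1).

1. D_x = -72/5  [B, A, D are collinear ∩ CD ⟂ BA]
2. D_y = -4/5  [B, A, D are collinear ∩ CD ⟂ BA]
   → D = (-72/5, -4/5)

D = (-72/5, -4/5)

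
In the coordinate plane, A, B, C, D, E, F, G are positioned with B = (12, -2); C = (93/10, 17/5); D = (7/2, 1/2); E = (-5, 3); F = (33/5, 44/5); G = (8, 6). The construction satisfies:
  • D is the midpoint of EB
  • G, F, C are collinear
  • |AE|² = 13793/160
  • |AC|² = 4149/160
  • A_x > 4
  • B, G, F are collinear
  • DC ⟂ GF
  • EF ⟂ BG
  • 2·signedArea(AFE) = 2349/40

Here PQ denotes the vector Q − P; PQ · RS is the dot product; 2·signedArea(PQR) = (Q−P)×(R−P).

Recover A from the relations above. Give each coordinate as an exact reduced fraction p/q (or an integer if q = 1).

1. A_x = 171/40  [line 29/5·x + -58/5·y + 203/40 = 0 ∩ |AE|² = 13793/160]
2. A_y = 103/40  [line 29/5·x + -58/5·y + 203/40 = 0 ∩ |AE|² = 13793/160]
   → A = (171/40, 103/40)

A = (171/40, 103/40)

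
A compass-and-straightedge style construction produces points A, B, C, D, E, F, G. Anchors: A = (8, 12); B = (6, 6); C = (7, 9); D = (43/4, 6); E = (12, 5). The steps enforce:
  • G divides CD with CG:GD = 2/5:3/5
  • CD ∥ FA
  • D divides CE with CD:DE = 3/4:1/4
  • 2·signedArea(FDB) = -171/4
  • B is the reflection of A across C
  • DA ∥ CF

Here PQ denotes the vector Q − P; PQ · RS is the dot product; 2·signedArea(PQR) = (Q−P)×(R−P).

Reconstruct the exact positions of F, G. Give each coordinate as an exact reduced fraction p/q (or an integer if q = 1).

1. F_x = 17/4  [CD ∥ FA ∩ DA ∥ CF]
2. F_y = 15  [CD ∥ FA ∩ DA ∥ CF]
   → F = (17/4, 15)
3. G_x = 17/2  [G divides CD with CG:GD = 2/5:3/5]
4. G_y = 39/5  [G divides CD with CG:GD = 2/5:3/5]
   → G = (17/2, 39/5)

F = (17/4, 15)
G = (17/2, 39/5)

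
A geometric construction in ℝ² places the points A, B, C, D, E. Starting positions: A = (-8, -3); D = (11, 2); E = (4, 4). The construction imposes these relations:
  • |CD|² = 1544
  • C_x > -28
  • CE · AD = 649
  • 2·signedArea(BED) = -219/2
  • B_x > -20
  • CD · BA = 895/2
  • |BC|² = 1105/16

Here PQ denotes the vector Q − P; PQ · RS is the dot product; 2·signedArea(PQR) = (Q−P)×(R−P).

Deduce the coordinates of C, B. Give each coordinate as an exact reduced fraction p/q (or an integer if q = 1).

B = (-77/4, -5)
C = (-27, -8)

1. C_x = -27  [line -19·x + -5·y + -553 = 0 ∩ |CD|² = 1544]
2. C_y = -8  [line -19·x + -5·y + -553 = 0 ∩ |CD|² = 1544]
   → C = (-27, -8)
3. B_x = -77/4  [CD · BA = 895/2 ∩ 2·signedArea(BED) = -219/2]
4. B_y = -5  [CD · BA = 895/2 ∩ 2·signedArea(BED) = -219/2]
   → B = (-77/4, -5)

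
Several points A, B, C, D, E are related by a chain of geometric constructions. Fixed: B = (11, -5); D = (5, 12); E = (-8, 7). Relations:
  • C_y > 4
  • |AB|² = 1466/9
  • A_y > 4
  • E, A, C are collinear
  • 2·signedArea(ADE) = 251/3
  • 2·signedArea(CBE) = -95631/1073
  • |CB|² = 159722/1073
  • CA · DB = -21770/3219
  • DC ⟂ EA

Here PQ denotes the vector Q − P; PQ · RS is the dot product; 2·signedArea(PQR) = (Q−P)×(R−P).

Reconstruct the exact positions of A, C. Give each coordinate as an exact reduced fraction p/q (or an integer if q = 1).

A = (8/3, 14/3)
C = (3608/1073, 4844/1073)

1. C_x = 3608/1073  [line -12·x + -19·y + 135332/1073 = 0 ∩ |CB|² = 159722/1073]
2. C_y = 4844/1073  [line -12·x + -19·y + 135332/1073 = 0 ∩ |CB|² = 159722/1073]
   → C = (3608/1073, 4844/1073)
3. A_x = 8/3  [2·signedArea(ADE) = 251/3 ∩ E, A, C are collinear]
4. A_y = 14/3  [2·signedArea(ADE) = 251/3 ∩ E, A, C are collinear]
   → A = (8/3, 14/3)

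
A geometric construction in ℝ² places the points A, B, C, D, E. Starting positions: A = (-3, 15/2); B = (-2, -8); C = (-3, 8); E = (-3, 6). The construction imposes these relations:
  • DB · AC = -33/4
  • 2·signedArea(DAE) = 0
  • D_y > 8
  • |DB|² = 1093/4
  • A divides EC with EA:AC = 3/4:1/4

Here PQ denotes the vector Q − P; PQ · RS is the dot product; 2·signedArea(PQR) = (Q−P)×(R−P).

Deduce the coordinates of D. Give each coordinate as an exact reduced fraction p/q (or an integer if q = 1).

D = (-3, 17/2)

1. D_x = -3  [2·signedArea(DAE) = 0 ∩ DB · AC = -33/4]
2. D_y = 17/2  [2·signedArea(DAE) = 0 ∩ DB · AC = -33/4]
   → D = (-3, 17/2)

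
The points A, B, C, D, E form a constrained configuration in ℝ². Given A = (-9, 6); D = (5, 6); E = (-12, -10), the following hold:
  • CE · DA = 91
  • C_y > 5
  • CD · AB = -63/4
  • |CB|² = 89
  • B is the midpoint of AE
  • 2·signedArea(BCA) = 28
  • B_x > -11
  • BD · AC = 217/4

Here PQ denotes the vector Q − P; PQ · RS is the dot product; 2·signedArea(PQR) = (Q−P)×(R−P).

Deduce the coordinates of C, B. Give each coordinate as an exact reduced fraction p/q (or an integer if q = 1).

1. C_x = -11/2  [CE · DA = 91]
2. B_x = -21/2  [B is the midpoint of AE]
3. B_y = -2  [B is the midpoint of AE]
   → B = (-21/2, -2)
4. C_x = -11/2  [CE · DA = 91 ∩ 2·signedArea(BCA) = 28]
5. C_y = 6  [CE · DA = 91 ∩ 2·signedArea(BCA) = 28]
   → C = (-11/2, 6)

B = (-21/2, -2)
C = (-11/2, 6)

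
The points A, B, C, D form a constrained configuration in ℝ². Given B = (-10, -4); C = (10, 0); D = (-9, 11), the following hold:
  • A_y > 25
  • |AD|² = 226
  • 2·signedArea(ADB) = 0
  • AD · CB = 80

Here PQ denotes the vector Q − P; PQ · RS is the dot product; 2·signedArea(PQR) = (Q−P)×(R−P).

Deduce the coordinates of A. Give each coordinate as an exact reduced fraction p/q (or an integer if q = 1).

1. A_x = -8  [2·signedArea(ADB) = 0 ∩ AD · CB = 80]
2. A_y = 26  [2·signedArea(ADB) = 0 ∩ AD · CB = 80]
   → A = (-8, 26)

A = (-8, 26)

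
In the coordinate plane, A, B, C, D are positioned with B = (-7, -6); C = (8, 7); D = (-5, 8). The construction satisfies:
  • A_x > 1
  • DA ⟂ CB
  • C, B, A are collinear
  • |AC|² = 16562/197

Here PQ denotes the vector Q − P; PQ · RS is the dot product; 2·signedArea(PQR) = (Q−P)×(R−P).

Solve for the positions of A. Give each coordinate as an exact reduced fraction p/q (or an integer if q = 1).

A = (211/197, 196/197)

1. A_x = 211/197  [C, B, A are collinear ∩ DA ⟂ CB]
2. A_y = 196/197  [C, B, A are collinear ∩ DA ⟂ CB]
   → A = (211/197, 196/197)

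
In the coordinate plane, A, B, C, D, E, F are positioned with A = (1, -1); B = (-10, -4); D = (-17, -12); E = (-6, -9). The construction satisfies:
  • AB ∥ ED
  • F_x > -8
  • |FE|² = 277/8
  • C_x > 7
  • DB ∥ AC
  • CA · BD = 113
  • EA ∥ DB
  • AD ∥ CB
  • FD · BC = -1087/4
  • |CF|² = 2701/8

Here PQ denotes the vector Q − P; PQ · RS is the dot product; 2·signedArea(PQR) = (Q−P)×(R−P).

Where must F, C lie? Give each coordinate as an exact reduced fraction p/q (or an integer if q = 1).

C = (8, 7)
F = (-29/4, -13/4)

1. C_x = 8  [AD ∥ CB ∩ DB ∥ AC]
2. C_y = 7  [AD ∥ CB ∩ DB ∥ AC]
   → C = (8, 7)
3. F_x = -29/4  [line -18·x + -11·y + -665/4 = 0 ∩ |CF|² = 2701/8]
4. F_y = -13/4  [line -18·x + -11·y + -665/4 = 0 ∩ |CF|² = 2701/8]
   → F = (-29/4, -13/4)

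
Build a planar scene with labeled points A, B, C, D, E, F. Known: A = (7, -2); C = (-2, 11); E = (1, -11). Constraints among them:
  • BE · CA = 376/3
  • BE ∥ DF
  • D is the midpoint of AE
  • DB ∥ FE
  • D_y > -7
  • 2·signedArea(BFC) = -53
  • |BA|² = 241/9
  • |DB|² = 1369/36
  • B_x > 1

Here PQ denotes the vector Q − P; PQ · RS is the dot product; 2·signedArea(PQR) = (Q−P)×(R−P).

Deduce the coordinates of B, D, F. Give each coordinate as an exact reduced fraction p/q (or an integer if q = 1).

1. D_x = 4  [D is the midpoint of AE]
2. D_y = -13/2  [D is the midpoint of AE]
   → D = (4, -13/2)
3. B_x = 2  [line -9·x + 13·y + 80/3 = 0 ∩ |DB|² = 1369/36]
4. B_y = -2/3  [line -9·x + 13·y + 80/3 = 0 ∩ |DB|² = 1369/36]
   → B = (2, -2/3)
5. F_x = 3  [DB ∥ FE ∩ BE ∥ DF]
6. F_y = -101/6  [DB ∥ FE ∩ BE ∥ DF]
   → F = (3, -101/6)

B = (2, -2/3)
D = (4, -13/2)
F = (3, -101/6)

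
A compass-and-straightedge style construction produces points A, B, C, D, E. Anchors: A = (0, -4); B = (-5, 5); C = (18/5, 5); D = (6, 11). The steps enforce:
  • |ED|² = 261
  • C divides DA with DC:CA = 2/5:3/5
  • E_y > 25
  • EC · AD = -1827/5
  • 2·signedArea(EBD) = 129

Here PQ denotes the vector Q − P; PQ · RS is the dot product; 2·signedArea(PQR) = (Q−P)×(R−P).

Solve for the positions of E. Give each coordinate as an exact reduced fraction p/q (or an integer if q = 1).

1. E_x = 12  [2·signedArea(EBD) = 129 ∩ EC · AD = -1827/5]
2. E_y = 26  [2·signedArea(EBD) = 129 ∩ EC · AD = -1827/5]
   → E = (12, 26)

E = (12, 26)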